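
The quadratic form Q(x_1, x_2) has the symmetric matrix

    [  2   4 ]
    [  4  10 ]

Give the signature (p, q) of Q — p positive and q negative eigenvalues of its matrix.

(2, 0)

Applying the same elementary operations to the rows and columns of A produces a congruent diagonal matrix with entries 2, 2.
So there are 2 positive pivots.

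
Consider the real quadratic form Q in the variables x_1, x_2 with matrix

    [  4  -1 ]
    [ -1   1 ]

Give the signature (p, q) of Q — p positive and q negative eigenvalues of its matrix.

(2, 0)

An LDLᵀ factorisation of A has diagonal entries 4, 3/4.
That gives 2 positive pivots.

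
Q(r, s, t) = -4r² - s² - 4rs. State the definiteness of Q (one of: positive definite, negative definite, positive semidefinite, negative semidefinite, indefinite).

The associated matrix is A = [[-4, -2, 0], [-2, -1, 0], [0, 0, 0]].
Applying the same elementary operations to the rows and columns of A produces a congruent diagonal matrix with entries -4, 0, 0.
Counting signs: 1 negative, 2 zero.
Hence Q is negative semidefinite.

negative semidefinite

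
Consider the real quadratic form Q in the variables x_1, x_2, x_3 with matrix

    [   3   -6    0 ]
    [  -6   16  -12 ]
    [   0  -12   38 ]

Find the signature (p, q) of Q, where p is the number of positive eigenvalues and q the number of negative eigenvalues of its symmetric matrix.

(3, 0)

Congruent diagonalization of A (simultaneous row and column reduction) yields pivots 3, 4, 2.
Counting signs: 3 positive.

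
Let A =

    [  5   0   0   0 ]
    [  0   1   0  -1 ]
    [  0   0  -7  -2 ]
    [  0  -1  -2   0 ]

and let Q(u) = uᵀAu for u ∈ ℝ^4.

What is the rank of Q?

Symmetric row and column elimination reduces A to a congruent diagonal form with pivots 5, 1, -7, -3/7.
That gives 2 positive, 2 negative pivots.
The rank is the number of nonzero pivots: 4.

4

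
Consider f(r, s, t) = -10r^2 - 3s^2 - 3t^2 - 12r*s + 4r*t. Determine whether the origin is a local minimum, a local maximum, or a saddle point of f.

The Hessian at the origin is H = [[-20, -12, 4], [-12, -6, 0], [4, 0, -6]].
Row-reducing H symmetrically gives the diagonal entries -20, 6/5, -10.
That gives 1 positive, 2 negative pivots.
H is indefinite, so the origin is a saddle point.

saddle point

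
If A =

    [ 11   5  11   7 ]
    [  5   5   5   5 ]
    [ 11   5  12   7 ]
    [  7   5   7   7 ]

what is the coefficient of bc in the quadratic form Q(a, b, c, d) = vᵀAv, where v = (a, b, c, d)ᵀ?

10

The coefficient of bc is A[2,3] + A[3,2] = 2·5 = 10.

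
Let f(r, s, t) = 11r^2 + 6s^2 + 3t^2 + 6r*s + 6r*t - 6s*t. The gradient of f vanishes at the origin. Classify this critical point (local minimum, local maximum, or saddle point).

saddle point

The Hessian at the origin is H = [[22, 6, 6], [6, 12, -6], [6, -6, 6]].
Applying the same elementary operations to the rows and columns of H produces a congruent diagonal matrix with entries 22, 114/11, -24/19.
So there are 2 positive, 1 negative pivots.
H is indefinite, so the origin is a saddle point.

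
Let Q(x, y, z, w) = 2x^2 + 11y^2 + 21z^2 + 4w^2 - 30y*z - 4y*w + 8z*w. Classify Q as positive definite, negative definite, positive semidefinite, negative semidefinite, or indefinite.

The symmetric matrix of Q is A = [[2, 0, 0, 0], [0, 11, -15, -2], [0, -15, 21, 4], [0, -2, 4, 4]].
Leading principal minors: Δ_1 = 2, Δ_2 = 22, Δ_3 = 12, Δ_4 = 8.
All leading principal minors are positive, so by Sylvester's criterion Q is positive definite.

positive definite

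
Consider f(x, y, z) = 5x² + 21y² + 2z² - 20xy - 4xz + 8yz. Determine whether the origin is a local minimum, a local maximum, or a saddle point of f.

local minimum

The Hessian at the origin is H = [[10, -20, -4], [-20, 42, 8], [-4, 8, 4]].
Applying the same elementary operations to the rows and columns of H produces a congruent diagonal matrix with entries 10, 2, 12/5.
Counting signs: 3 positive.
H is positive definite, so the origin is a strict local minimum.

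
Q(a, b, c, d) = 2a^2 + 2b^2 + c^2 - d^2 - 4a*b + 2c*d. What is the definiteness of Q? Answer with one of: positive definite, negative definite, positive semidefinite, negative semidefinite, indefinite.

Write A = [[2, -2, 0, 0], [-2, 2, 0, 0], [0, 0, 1, 1], [0, 0, 1, -1]].
Row-reducing A symmetrically gives the diagonal entries 2, 0, 1, -2.
Counting signs: 2 positive, 1 negative, 1 zero.
Hence Q is indefinite.

indefinite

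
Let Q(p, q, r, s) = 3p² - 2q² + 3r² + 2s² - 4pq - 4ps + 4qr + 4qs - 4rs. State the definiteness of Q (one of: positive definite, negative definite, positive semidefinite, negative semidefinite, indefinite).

The associated matrix is A = [[3, -2, 0, -2], [-2, -2, 2, 2], [0, 2, 3, -2], [-2, 2, -2, 2]].
An LDLᵀ factorisation of A has diagonal entries 3, -10/3, 21/5, 4/21.
So there are 3 positive, 1 negative pivots.
Hence Q is indefinite.

indefinite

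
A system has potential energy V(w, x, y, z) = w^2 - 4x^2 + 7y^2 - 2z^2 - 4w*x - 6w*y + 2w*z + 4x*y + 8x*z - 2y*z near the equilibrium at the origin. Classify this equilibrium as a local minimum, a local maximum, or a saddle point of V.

saddle point

The Hessian at the origin is H = [[2, -4, -6, 2], [-4, -8, 4, 8], [-6, 4, 14, -2], [2, 8, -2, -4]].
H is indefinite, so the origin is a saddle point.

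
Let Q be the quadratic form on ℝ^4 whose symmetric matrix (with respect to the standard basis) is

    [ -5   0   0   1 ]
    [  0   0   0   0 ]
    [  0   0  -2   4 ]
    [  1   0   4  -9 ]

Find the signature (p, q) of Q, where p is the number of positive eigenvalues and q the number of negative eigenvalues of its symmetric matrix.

Symmetric row and column elimination reduces A to a congruent diagonal form with pivots -5, 0, -2, -4/5.
Counting signs: 3 negative, 1 zero.

(0, 3)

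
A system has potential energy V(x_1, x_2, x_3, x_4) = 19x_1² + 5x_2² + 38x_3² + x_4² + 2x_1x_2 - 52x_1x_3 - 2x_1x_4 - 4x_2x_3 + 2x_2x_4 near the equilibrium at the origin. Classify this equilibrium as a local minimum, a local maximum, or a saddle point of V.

local minimum

The Hessian at the origin is H = [[38, 2, -52, -2], [2, 10, -4, 2], [-52, -4, 76, 0], [-2, 2, 0, 2]].
Congruent diagonalization of H (simultaneous row and column reduction) yields pivots 38, 188/19, 220/47, 8/55.
So there are 4 positive pivots.
H is positive definite, so the origin is a strict local minimum.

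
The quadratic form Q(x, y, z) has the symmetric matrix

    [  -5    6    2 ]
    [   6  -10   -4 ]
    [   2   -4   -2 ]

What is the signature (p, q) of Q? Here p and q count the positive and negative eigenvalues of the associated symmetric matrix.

(0, 3)

Row-reducing A symmetrically gives the diagonal entries -5, -14/5, -2/7.
Counting signs: 3 negative.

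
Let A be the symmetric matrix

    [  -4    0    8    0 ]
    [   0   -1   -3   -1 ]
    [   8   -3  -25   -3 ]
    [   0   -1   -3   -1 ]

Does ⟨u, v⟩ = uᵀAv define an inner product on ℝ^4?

Row-reducing A symmetrically gives the diagonal entries -4, -1, 0, 0.
So there are 2 negative, 2 zero pivots.
Hence Q is negative semidefinite.
⟨·,·⟩ is an inner product exactly when A is positive definite.

no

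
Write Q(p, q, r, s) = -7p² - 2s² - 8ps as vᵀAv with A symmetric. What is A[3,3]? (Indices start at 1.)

The coefficient of r² in Q is 0, and that is exactly A[3,3].

0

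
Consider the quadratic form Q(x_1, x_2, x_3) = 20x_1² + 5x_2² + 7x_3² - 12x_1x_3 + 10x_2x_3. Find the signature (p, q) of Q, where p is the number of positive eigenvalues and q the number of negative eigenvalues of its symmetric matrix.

(3, 0)

The symmetric matrix is A = [[20, 0, -6], [0, 5, 5], [-6, 5, 7]].
Symmetric row and column elimination reduces A to a congruent diagonal form with pivots 20, 5, 1/5.
So there are 3 positive pivots.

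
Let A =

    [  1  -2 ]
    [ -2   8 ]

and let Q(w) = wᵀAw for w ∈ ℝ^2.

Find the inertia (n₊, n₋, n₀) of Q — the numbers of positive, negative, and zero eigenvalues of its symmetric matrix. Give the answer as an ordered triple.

(2, 0, 0)

Row-reducing A symmetrically gives the diagonal entries 1, 4.
So there are 2 positive pivots.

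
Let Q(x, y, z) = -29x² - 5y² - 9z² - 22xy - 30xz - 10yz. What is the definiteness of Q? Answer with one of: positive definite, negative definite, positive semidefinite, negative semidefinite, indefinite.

The symmetric matrix is A = [[-29, -11, -15], [-11, -5, -5], [-15, -5, -9]].
Symmetric row and column elimination reduces A to a congruent diagonal form with pivots -29, -24/29, -2/3.
That gives 3 negative pivots.
Hence Q is negative definite.

negative definite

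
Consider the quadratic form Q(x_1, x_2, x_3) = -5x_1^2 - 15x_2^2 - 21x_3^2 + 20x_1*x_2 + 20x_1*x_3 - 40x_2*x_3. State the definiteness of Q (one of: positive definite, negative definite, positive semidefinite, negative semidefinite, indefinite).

indefinite

Write A = [[-5, 10, 10], [10, -15, -20], [10, -20, -21]].
Congruent diagonalization of A (simultaneous row and column reduction) yields pivots -5, 5, -1.
So there are 1 positive, 2 negative pivots.
Hence Q is indefinite.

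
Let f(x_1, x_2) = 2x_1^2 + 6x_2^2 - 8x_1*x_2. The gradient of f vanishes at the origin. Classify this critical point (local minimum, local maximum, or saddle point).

saddle point

The Hessian at the origin is H = [[4, -8], [-8, 12]].
det H = 4·12 − (-8)² = -16 < 0, so H is indefinite.
Therefore the origin is a saddle point.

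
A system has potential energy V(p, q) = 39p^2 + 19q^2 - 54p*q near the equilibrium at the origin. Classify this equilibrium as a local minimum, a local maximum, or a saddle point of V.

The Hessian at the origin is H = [[78, -54], [-54, 38]].
det H = 78·38 − (-54)² = 48 > 0 and H[1,1] = 78 > 0, so H is positive definite.
Therefore the origin is a local minimum.

local minimum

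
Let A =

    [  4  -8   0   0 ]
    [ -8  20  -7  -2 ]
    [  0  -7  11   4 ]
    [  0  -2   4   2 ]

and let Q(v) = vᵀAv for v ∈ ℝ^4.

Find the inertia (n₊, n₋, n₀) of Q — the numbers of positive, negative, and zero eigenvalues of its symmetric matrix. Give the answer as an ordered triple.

Row-reducing A symmetrically gives the diagonal entries 4, 4, -5/4, 6/5.
That gives 3 positive, 1 negative pivots.

(3, 1, 0)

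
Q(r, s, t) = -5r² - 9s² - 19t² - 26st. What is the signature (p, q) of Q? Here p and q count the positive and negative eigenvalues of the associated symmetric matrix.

The associated matrix is A = [[-5, 0, 0], [0, -9, -13], [0, -13, -19]].
Congruent diagonalization of A (simultaneous row and column reduction) yields pivots -5, -9, -2/9.
Counting signs: 3 negative.

(0, 3)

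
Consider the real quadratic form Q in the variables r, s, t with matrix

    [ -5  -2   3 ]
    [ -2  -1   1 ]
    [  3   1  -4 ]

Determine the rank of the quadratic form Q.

Row-reducing A symmetrically gives the diagonal entries -5, -1/5, -2.
That gives 3 negative pivots.
The rank is the number of nonzero pivots: 3.

3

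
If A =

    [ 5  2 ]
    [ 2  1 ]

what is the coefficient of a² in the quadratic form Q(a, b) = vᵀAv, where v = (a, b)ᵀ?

The coefficient of a² is the diagonal entry A[1,1] = 5.

5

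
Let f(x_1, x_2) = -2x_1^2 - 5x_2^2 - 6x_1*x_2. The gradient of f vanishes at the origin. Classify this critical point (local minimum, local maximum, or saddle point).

local maximum

The Hessian at the origin is H = [[-4, -6], [-6, -10]].
det H = -4·-10 − (-6)² = 4 > 0 and H[1,1] = -4 < 0, so H is negative definite.
Therefore the origin is a local maximum.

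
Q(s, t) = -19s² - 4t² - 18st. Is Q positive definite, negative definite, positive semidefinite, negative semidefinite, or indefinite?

The associated matrix is A = [[-19, -9], [-9, -4]].
Row-reducing A symmetrically gives the diagonal entries -19, 5/19.
That gives 1 positive, 1 negative pivots.
Hence Q is indefinite.

indefinite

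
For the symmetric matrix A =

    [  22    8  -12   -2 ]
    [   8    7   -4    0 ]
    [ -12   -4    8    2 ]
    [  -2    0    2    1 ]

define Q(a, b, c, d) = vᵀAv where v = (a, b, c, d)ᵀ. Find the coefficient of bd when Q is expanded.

The coefficient of bd is A[2,4] + A[4,2] = 2·0 = 0.

0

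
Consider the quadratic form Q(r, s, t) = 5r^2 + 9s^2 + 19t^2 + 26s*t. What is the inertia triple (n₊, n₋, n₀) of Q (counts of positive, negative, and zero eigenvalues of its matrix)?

The associated matrix is A = [[5, 0, 0], [0, 9, 13], [0, 13, 19]].
An LDLᵀ factorisation of A has diagonal entries 5, 9, 2/9.
So there are 3 positive pivots.

(3, 0, 0)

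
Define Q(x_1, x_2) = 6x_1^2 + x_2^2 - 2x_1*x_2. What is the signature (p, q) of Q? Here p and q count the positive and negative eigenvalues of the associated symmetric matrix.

(2, 0)

Write A = [[6, -1], [-1, 1]].
Row-reducing A symmetrically gives the diagonal entries 6, 5/6.
Counting signs: 2 positive.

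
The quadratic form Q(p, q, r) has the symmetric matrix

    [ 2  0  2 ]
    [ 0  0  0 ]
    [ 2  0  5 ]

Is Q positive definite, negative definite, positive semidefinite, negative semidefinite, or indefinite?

Symmetric row and column elimination reduces A to a congruent diagonal form with pivots 2, 0, 3.
So there are 2 positive, 1 zero pivots.
Hence Q is positive semidefinite.

positive semidefinite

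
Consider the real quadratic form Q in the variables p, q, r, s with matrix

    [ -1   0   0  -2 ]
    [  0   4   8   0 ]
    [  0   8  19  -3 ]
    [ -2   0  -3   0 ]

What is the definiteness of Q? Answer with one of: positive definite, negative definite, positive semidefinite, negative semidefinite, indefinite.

Symmetric row and column elimination reduces A to a congruent diagonal form with pivots -1, 4, 3, 1.
That gives 3 positive, 1 negative pivots.
Hence Q is indefinite.

indefinite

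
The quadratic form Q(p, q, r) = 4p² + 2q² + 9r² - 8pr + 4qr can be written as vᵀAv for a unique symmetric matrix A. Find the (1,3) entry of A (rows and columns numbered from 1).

The coefficient of p·r in Q is -8. For a symmetric A this equals A[1,3] + A[3,1] = 2·A[1,3].
So A[1,3] = -8/2 = -4.

-4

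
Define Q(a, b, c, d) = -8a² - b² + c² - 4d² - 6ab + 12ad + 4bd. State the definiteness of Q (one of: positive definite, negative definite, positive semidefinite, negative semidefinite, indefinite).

The associated matrix is A = [[-8, -3, 0, 6], [-3, -1, 0, 2], [0, 0, 1, 0], [6, 2, 0, -4]].
Applying the same elementary operations to the rows and columns of A produces a congruent diagonal matrix with entries -8, 1/8, 1, 0.
Counting signs: 2 positive, 1 negative, 1 zero.
Hence Q is indefinite.

indefinite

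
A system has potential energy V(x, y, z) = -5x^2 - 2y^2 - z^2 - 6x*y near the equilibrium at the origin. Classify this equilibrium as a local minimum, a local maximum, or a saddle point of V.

The Hessian at the origin is H = [[-10, -6, 0], [-6, -4, 0], [0, 0, -2]].
An LDLᵀ factorisation of H has diagonal entries -10, -2/5, -2.
That gives 3 negative pivots.
H is negative definite, so the origin is a strict local maximum.

local maximum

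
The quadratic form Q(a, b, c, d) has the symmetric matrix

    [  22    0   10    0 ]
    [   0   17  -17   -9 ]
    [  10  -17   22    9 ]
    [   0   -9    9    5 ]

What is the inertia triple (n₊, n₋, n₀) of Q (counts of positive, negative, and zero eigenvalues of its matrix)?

Congruent diagonalization of A (simultaneous row and column reduction) yields pivots 22, 17, 5/11, 4/17.
That gives 4 positive pivots.

(4, 0, 0)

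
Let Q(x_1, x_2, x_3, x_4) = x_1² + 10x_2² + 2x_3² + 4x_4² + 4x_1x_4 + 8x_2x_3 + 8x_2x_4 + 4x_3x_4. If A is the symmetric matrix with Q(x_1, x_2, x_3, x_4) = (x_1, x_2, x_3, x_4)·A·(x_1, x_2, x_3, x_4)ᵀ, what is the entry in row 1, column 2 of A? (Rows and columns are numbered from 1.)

The coefficient of x_1·x_2 in Q is 0. For a symmetric A this equals A[1,2] + A[2,1] = 2·A[1,2].
So A[1,2] = 0/2 = 0.

0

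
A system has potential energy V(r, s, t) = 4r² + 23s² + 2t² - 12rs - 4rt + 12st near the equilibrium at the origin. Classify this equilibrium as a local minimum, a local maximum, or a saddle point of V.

local minimum

The Hessian at the origin is H = [[8, -12, -4], [-12, 46, 12], [-4, 12, 4]].
Congruent diagonalization of H (simultaneous row and column reduction) yields pivots 8, 28, 5/7.
So there are 3 positive pivots.
H is positive definite, so the origin is a strict local minimum.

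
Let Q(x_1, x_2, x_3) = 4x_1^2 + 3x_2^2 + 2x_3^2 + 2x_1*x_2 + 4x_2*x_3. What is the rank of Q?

3

Write A = [[4, 1, 0], [1, 3, 2], [0, 2, 2]].
Congruent diagonalization of A (simultaneous row and column reduction) yields pivots 4, 11/4, 6/11.
So there are 3 positive pivots.
The rank is the number of nonzero pivots: 3.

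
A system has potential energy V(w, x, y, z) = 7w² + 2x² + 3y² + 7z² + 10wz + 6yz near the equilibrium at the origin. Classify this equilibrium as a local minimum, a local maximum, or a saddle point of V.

The Hessian at the origin is H = [[14, 0, 0, 10], [0, 4, 0, 0], [0, 0, 6, 6], [10, 0, 6, 14]].
Symmetric row and column elimination reduces H to a congruent diagonal form with pivots 14, 4, 6, 6/7.
Counting signs: 4 positive.
H is positive definite, so the origin is a strict local minimum.

local minimum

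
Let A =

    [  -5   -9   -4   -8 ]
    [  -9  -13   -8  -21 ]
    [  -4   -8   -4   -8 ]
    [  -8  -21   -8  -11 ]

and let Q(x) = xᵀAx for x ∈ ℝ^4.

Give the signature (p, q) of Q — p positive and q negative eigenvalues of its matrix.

(1, 3)

An LDLᵀ factorisation of A has diagonal entries -5, 16/5, -1, -5/4.
Counting signs: 1 positive, 3 negative.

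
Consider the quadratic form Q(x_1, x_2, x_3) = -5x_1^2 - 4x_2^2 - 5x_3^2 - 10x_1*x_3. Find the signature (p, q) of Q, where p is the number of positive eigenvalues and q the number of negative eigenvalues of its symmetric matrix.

The symmetric matrix is A = [[-5, 0, -5], [0, -4, 0], [-5, 0, -5]].
Symmetric row and column elimination reduces A to a congruent diagonal form with pivots -5, -4, 0.
Counting signs: 2 negative, 1 zero.

(0, 2)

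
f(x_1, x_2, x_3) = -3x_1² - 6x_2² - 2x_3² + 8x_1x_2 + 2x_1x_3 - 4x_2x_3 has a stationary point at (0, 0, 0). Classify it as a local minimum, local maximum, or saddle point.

local maximum

The Hessian at the origin is H = [[-6, 8, 2], [8, -12, -4], [2, -4, -4]].
An LDLᵀ factorisation of H has diagonal entries -6, -4/3, -2.
That gives 3 negative pivots.
H is negative definite, so the origin is a strict local maximum.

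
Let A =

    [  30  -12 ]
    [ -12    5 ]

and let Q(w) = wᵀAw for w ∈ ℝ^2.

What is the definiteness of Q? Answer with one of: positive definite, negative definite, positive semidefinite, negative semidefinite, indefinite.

positive definite

For the 2×2 matrix [[30, -12], [-12, 5]]: det = 30·5 − (-12)² = 6, trace = 35.
det > 0 so both eigenvalues share the sign of the trace; trace = 35 > 0 ⇒ both positive.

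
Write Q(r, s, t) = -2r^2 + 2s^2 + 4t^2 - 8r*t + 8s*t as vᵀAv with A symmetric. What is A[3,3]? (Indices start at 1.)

The coefficient of t^2 in Q is 4, and that is exactly A[3,3].

4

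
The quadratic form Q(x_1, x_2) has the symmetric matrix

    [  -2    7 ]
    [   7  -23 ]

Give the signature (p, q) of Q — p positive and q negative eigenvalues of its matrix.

Applying the same elementary operations to the rows and columns of A produces a congruent diagonal matrix with entries -2, 3/2.
Counting signs: 1 positive, 1 negative.

(1, 1)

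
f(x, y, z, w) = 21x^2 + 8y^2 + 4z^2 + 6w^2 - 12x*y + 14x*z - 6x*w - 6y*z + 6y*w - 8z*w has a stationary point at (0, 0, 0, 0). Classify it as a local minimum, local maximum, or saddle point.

The Hessian at the origin is H = [[42, -12, 14, -6], [-12, 16, -6, 6], [14, -6, 8, -8], [-6, 6, -8, 12]].
Row-reducing H symmetrically gives the diagonal entries 42, 88/7, 199/66, 60/199.
Counting signs: 4 positive.
H is positive definite, so the origin is a strict local minimum.

local minimum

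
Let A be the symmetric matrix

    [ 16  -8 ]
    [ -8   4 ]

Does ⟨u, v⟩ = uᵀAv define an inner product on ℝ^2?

For the 2×2 matrix [[16, -8], [-8, 4]]: det = 16·4 − (-8)² = 0, trace = 20.
det = 0 so one eigenvalue is zero; the form is semidefinite with the sign of the trace.
⟨·,·⟩ is an inner product exactly when A is positive definite.

no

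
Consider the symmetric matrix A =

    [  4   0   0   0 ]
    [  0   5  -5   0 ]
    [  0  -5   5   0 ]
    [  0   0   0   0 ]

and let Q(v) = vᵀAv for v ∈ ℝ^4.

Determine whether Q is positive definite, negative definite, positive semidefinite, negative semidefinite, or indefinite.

Row-reducing A symmetrically gives the diagonal entries 4, 5, 0, 0.
Counting signs: 2 positive, 2 zero.
Hence Q is positive semidefinite.

positive semidefinite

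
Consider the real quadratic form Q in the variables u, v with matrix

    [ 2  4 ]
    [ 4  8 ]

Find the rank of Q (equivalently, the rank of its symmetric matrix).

1

Congruent diagonalization of A (simultaneous row and column reduction) yields pivots 2, 0.
So there are 1 positive, 1 zero pivots.
The rank is the number of nonzero pivots: 1.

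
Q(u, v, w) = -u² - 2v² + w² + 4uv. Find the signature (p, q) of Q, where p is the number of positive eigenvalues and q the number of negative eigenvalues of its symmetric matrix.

The symmetric matrix is A = [[-1, 2, 0], [2, -2, 0], [0, 0, 1]].
Symmetric row and column elimination reduces A to a congruent diagonal form with pivots -1, 2, 1.
That gives 2 positive, 1 negative pivots.

(2, 1)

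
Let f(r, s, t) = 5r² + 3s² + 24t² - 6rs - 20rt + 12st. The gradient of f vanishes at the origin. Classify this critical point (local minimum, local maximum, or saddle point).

The Hessian at the origin is H = [[10, -6, -20], [-6, 6, 12], [-20, 12, 48]].
Applying the same elementary operations to the rows and columns of H produces a congruent diagonal matrix with entries 10, 12/5, 8.
Counting signs: 3 positive.
H is positive definite, so the origin is a strict local minimum.

local minimum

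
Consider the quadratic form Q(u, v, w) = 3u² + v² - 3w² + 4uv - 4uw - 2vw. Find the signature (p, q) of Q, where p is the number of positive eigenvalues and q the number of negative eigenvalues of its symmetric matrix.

(1, 2)

The associated matrix is A = [[3, 2, -2], [2, 1, -1], [-2, -1, -3]].
Congruent diagonalization of A (simultaneous row and column reduction) yields pivots 3, -1/3, -4.
So there are 1 positive, 2 negative pivots.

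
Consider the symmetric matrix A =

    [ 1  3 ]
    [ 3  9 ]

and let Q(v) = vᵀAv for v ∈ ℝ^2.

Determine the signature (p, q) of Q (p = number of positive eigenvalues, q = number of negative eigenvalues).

(1, 0)

Symmetric row and column elimination reduces A to a congruent diagonal form with pivots 1, 0.
Counting signs: 1 positive, 1 zero.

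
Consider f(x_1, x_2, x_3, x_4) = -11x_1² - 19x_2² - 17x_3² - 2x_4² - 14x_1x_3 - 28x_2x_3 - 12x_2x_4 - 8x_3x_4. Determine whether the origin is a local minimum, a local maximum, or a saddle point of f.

The Hessian at the origin is H = [[-22, 0, -14, 0], [0, -38, -28, -12], [-14, -28, -34, -8], [0, -12, -8, -4]].
Applying the same elementary operations to the rows and columns of H produces a congruent diagonal matrix with entries -22, -38, -932/209, -12/233.
That gives 4 negative pivots.
H is negative definite, so the origin is a strict local maximum.

local maximum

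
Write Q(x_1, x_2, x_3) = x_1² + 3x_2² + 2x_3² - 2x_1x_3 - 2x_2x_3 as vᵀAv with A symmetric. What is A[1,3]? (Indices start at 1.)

-1

The coefficient of x_1·x_3 in Q is -2. For a symmetric A this equals A[1,3] + A[3,1] = 2·A[1,3].
So A[1,3] = -2/2 = -1.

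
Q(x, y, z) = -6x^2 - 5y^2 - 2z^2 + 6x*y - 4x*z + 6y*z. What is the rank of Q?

3

The associated matrix is A = [[-6, 3, -2], [3, -5, 3], [-2, 3, -2]].
An LDLᵀ factorisation of A has diagonal entries -6, -7/2, -4/21.
So there are 3 negative pivots.
The rank is the number of nonzero pivots: 3.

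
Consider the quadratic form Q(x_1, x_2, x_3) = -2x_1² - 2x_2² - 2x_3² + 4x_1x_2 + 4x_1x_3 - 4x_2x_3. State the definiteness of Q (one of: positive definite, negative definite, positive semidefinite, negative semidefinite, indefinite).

Write A = [[-2, 2, 2], [2, -2, -2], [2, -2, -2]].
Applying the same elementary operations to the rows and columns of A produces a congruent diagonal matrix with entries -2, 0, 0.
So there are 1 negative, 2 zero pivots.
Hence Q is negative semidefinite.

negative semidefinite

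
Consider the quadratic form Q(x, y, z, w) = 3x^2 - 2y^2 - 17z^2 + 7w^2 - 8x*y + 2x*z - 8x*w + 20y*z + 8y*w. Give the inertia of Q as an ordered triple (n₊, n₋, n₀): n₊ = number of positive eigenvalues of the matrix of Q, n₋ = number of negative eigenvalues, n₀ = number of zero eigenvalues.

(2, 2, 0)

The symmetric matrix is A = [[3, -4, 1, -4], [-4, -2, 10, 4], [1, 10, -17, 0], [-4, 4, 0, 7]].
Applying the same elementary operations to the rows and columns of A produces a congruent diagonal matrix with entries 3, -22/3, 2/11, -1.
Counting signs: 2 positive, 2 negative.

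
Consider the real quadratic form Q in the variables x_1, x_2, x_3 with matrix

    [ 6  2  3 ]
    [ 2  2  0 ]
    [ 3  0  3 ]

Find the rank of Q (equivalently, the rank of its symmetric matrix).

An LDLᵀ factorisation of A has diagonal entries 6, 4/3, 3/4.
That gives 3 positive pivots.
The rank is the number of nonzero pivots: 3.

3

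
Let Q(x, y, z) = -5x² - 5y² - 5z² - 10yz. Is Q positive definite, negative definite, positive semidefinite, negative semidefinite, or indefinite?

The symmetric matrix is A = [[-5, 0, 0], [0, -5, -5], [0, -5, -5]].
Symmetric row and column elimination reduces A to a congruent diagonal form with pivots -5, -5, 0.
So there are 2 negative, 1 zero pivots.
Hence Q is negative semidefinite.

negative semidefinite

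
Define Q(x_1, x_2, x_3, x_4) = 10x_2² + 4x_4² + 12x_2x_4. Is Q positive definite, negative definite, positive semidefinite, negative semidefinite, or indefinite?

The associated matrix is A = [[0, 0, 0, 0], [0, 10, 0, 6], [0, 0, 0, 0], [0, 6, 0, 4]].
Applying the same elementary operations to the rows and columns of A produces a congruent diagonal matrix with entries 0, 10, 0, 2/5.
That gives 2 positive, 2 zero pivots.
Hence Q is positive semidefinite.

positive semidefinite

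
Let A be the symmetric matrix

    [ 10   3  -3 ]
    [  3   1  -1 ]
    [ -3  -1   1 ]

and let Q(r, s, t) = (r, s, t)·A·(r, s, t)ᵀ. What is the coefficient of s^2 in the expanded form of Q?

1

The coefficient of s^2 is the diagonal entry A[2,2] = 1.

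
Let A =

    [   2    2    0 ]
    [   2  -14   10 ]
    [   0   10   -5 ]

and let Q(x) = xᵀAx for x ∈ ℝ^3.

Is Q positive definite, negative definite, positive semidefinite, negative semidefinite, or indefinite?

Applying the same elementary operations to the rows and columns of A produces a congruent diagonal matrix with entries 2, -16, 5/4.
Counting signs: 2 positive, 1 negative.
Hence Q is indefinite.

indefinite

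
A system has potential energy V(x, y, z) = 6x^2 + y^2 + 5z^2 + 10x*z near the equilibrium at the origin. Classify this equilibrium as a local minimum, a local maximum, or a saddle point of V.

local minimum

The Hessian at the origin is H = [[12, 0, 10], [0, 2, 0], [10, 0, 10]].
Row-reducing H symmetrically gives the diagonal entries 12, 2, 5/3.
So there are 3 positive pivots.
H is positive definite, so the origin is a strict local minimum.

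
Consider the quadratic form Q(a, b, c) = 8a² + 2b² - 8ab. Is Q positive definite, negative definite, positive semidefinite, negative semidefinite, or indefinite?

positive semidefinite

Write A = [[8, -4, 0], [-4, 2, 0], [0, 0, 0]].
Row-reducing A symmetrically gives the diagonal entries 8, 0, 0.
That gives 1 positive, 2 zero pivots.
Hence Q is positive semidefinite.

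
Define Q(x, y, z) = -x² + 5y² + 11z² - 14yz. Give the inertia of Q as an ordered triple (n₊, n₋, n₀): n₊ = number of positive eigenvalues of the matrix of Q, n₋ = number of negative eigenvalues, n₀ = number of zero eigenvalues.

The associated matrix is A = [[-1, 0, 0], [0, 5, -7], [0, -7, 11]].
Congruent diagonalization of A (simultaneous row and column reduction) yields pivots -1, 5, 6/5.
So there are 2 positive, 1 negative pivots.

(2, 1, 0)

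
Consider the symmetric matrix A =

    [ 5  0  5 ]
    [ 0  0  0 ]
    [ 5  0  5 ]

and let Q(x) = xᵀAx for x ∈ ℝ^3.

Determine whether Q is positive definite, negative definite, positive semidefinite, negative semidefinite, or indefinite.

positive semidefinite

Congruent diagonalization of A (simultaneous row and column reduction) yields pivots 5, 0, 0.
Counting signs: 1 positive, 2 zero.
Hence Q is positive semidefinite.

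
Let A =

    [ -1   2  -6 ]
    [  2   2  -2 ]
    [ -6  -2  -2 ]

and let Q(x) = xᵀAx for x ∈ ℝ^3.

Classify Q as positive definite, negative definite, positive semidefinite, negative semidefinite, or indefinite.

Symmetric row and column elimination reduces A to a congruent diagonal form with pivots -1, 6, 4/3.
Counting signs: 2 positive, 1 negative.
Hence Q is indefinite.

indefinite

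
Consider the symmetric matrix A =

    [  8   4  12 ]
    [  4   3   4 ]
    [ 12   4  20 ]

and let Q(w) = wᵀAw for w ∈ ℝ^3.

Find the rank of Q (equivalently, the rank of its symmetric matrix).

Applying the same elementary operations to the rows and columns of A produces a congruent diagonal matrix with entries 8, 1, -2.
Counting signs: 2 positive, 1 negative.
The rank is the number of nonzero pivots: 3.

3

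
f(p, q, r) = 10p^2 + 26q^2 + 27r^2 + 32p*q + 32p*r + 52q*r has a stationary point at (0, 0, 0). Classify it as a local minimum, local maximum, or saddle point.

The Hessian at the origin is H = [[20, 32, 32], [32, 52, 52], [32, 52, 54]].
Applying the same elementary operations to the rows and columns of H produces a congruent diagonal matrix with entries 20, 4/5, 2.
That gives 3 positive pivots.
H is positive definite, so the origin is a strict local minimum.

local minimum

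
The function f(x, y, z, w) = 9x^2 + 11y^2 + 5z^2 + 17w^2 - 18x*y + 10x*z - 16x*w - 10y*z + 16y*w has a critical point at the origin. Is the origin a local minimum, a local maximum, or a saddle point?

The Hessian at the origin is H = [[18, -18, 10, -16], [-18, 22, -10, 16], [10, -10, 10, 0], [-16, 16, 0, 34]].
Applying the same elementary operations to the rows and columns of H produces a congruent diagonal matrix with entries 18, 4, 40/9, 2.
So there are 4 positive pivots.
H is positive definite, so the origin is a strict local minimum.

local minimum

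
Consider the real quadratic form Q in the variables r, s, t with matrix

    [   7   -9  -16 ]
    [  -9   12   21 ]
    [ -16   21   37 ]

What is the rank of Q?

2

Symmetric row and column elimination reduces A to a congruent diagonal form with pivots 7, 3/7, 0.
That gives 2 positive, 1 zero pivots.
The rank is the number of nonzero pivots: 2.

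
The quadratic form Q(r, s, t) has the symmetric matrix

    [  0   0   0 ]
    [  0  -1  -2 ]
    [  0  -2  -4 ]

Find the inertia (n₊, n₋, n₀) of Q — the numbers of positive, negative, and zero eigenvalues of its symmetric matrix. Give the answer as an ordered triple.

Row-reducing A symmetrically gives the diagonal entries 0, -1, 0.
Counting signs: 1 negative, 2 zero.

(0, 1, 2)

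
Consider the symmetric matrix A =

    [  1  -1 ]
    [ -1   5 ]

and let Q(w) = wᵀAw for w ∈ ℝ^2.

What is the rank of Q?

2

Symmetric row and column elimination reduces A to a congruent diagonal form with pivots 1, 4.
Counting signs: 2 positive.
The rank is the number of nonzero pivots: 2.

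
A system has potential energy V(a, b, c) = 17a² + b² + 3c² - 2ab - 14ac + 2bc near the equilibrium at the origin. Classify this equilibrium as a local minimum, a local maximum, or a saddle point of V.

saddle point

The Hessian at the origin is H = [[34, -2, -14], [-2, 2, 2], [-14, 2, 6]].
Congruent diagonalization of H (simultaneous row and column reduction) yields pivots 34, 32/17, -1/2.
Counting signs: 2 positive, 1 negative.
H is indefinite, so the origin is a saddle point.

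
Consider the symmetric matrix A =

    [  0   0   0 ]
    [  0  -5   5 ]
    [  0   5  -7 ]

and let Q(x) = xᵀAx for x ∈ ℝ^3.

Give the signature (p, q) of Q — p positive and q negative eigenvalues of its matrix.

Congruent diagonalization of A (simultaneous row and column reduction) yields pivots 0, -5, -2.
So there are 2 negative, 1 zero pivots.

(0, 2)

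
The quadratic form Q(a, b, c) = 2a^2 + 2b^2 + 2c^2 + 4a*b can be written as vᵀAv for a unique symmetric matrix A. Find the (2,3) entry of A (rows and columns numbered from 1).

The coefficient of b·c in Q is 0. For a symmetric A this equals A[2,3] + A[3,2] = 2·A[2,3].
So A[2,3] = 0/2 = 0.

0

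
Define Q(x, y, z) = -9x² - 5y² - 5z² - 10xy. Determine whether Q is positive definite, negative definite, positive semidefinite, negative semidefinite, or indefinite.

negative definite

The symmetric matrix is A = [[-9, -5, 0], [-5, -5, 0], [0, 0, -5]].
Row-reducing A symmetrically gives the diagonal entries -9, -20/9, -5.
So there are 3 negative pivots.
Hence Q is negative definite.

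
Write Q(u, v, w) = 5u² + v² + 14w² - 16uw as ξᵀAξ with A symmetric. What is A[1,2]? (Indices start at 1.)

The coefficient of u·v in Q is 0. For a symmetric A this equals A[1,2] + A[2,1] = 2·A[1,2].
So A[1,2] = 0/2 = 0.

0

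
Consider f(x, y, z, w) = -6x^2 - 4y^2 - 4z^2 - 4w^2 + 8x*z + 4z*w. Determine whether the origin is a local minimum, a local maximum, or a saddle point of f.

The Hessian at the origin is H = [[-12, 0, 8, 0], [0, -8, 0, 0], [8, 0, -8, 4], [0, 0, 4, -8]].
Applying the same elementary operations to the rows and columns of H produces a congruent diagonal matrix with entries -12, -8, -8/3, -2.
So there are 4 negative pivots.
H is negative definite, so the origin is a strict local maximum.

local maximum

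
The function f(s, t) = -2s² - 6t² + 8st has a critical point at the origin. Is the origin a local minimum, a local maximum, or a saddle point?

saddle point

The Hessian at the origin is H = [[-4, 8], [8, -12]].
det H = -4·-12 − (8)² = -16 < 0, so H is indefinite.
Therefore the origin is a saddle point.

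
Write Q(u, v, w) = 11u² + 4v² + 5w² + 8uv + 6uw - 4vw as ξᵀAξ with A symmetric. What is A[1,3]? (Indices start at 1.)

3

The coefficient of u·w in Q is 6. For a symmetric A this equals A[1,3] + A[3,1] = 2·A[1,3].
So A[1,3] = 6/2 = 3.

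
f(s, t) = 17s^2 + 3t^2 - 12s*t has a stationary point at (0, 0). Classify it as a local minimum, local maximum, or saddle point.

local minimum

The Hessian at the origin is H = [[34, -12], [-12, 6]].
det H = 34·6 − (-12)² = 60 > 0 and H[1,1] = 34 > 0, so H is positive definite.
Therefore the origin is a local minimum.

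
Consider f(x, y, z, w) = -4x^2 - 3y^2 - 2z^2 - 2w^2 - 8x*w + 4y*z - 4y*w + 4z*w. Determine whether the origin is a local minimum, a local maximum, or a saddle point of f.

saddle point

The Hessian at the origin is H = [[-8, 0, 0, -8], [0, -6, 4, -4], [0, 4, -4, 4], [-8, -4, 4, -4]].
Congruent diagonalization of H (simultaneous row and column reduction) yields pivots -8, -6, -4/3, 8.
Counting signs: 1 positive, 3 negative.
H is indefinite, so the origin is a saddle point.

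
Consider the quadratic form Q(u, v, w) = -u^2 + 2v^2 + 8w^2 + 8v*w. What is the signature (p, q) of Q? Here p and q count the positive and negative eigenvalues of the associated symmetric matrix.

The associated matrix is A = [[-1, 0, 0], [0, 2, 4], [0, 4, 8]].
Congruent diagonalization of A (simultaneous row and column reduction) yields pivots -1, 2, 0.
Counting signs: 1 positive, 1 negative, 1 zero.

(1, 1)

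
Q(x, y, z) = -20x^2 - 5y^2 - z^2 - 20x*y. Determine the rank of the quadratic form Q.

The symmetric matrix is A = [[-20, -10, 0], [-10, -5, 0], [0, 0, -1]].
Applying the same elementary operations to the rows and columns of A produces a congruent diagonal matrix with entries -20, 0, -1.
So there are 2 negative, 1 zero pivots.
The rank is the number of nonzero pivots: 2.

2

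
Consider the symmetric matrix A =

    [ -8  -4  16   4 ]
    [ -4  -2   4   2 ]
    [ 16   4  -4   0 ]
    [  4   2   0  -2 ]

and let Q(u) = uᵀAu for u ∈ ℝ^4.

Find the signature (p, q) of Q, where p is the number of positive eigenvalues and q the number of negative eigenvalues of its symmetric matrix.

By Sylvester's law of inertia any congruent diagonalization of A has 1 positive, 2 negative and 1 zero entries.

(1, 2)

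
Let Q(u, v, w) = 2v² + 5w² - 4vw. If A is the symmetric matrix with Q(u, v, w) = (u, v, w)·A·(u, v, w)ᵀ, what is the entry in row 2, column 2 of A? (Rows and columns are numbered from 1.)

The coefficient of v² in Q is 2, and that is exactly A[2,2].

2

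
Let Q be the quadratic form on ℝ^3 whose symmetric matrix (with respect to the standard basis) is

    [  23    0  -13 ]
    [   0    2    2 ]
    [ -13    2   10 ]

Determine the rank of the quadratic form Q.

3

Symmetric row and column elimination reduces A to a congruent diagonal form with pivots 23, 2, 15/23.
Counting signs: 3 positive.
The rank is the number of nonzero pivots: 3.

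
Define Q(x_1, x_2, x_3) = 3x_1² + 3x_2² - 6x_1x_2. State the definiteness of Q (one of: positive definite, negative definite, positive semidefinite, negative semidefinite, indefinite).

positive semidefinite

The symmetric matrix is A = [[3, -3, 0], [-3, 3, 0], [0, 0, 0]].
Symmetric row and column elimination reduces A to a congruent diagonal form with pivots 3, 0, 0.
Counting signs: 1 positive, 2 zero.
Hence Q is positive semidefinite.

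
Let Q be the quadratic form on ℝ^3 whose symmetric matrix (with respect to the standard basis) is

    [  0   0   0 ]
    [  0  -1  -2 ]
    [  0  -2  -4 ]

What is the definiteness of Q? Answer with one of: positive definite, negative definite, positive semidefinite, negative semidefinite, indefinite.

negative semidefinite

Applying the same elementary operations to the rows and columns of A produces a congruent diagonal matrix with entries 0, -1, 0.
That gives 1 negative, 2 zero pivots.
Hence Q is negative semidefinite.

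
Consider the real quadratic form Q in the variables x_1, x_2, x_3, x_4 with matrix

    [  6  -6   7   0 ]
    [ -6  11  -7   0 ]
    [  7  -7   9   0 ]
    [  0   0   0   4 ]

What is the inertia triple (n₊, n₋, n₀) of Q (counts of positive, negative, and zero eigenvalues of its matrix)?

Row-reducing A symmetrically gives the diagonal entries 6, 5, 5/6, 4.
That gives 4 positive pivots.

(4, 0, 0)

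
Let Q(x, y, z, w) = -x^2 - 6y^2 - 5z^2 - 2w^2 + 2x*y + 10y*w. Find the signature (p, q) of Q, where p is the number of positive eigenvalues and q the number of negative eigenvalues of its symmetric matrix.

(1, 3)

The symmetric matrix is A = [[-1, 1, 0, 0], [1, -6, 0, 5], [0, 0, -5, 0], [0, 5, 0, -2]].
Row-reducing A symmetrically gives the diagonal entries -1, -5, -5, 3.
Counting signs: 1 positive, 3 negative.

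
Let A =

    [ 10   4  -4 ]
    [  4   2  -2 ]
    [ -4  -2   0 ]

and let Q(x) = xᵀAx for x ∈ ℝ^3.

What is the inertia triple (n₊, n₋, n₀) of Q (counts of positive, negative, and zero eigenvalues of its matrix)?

Congruent diagonalization of A (simultaneous row and column reduction) yields pivots 10, 2/5, -2.
Counting signs: 2 positive, 1 negative.

(2, 1, 0)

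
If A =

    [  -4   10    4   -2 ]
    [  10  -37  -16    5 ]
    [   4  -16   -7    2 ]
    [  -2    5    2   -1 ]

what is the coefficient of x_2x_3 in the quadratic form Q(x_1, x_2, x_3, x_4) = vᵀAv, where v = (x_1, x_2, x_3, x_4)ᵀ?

The coefficient of x_2x_3 is A[2,3] + A[3,2] = 2·(-16) = -32.

-32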